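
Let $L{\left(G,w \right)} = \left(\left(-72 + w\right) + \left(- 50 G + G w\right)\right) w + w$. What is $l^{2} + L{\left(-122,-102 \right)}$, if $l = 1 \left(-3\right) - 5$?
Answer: $-1873778$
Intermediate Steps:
$l = -8$ ($l = -3 - 5 = -8$)
$L{\left(G,w \right)} = w + w \left(-72 + w - 50 G + G w\right)$ ($L{\left(G,w \right)} = \left(-72 + w - 50 G + G w\right) w + w = w \left(-72 + w - 50 G + G w\right) + w = w + w \left(-72 + w - 50 G + G w\right)$)
$l^{2} + L{\left(-122,-102 \right)} = \left(-8\right)^{2} - 102 \left(-71 - 102 - -6100 - -12444\right) = 64 - 102 \left(-71 - 102 + 6100 + 12444\right) = 64 - 1873842 = -1873778$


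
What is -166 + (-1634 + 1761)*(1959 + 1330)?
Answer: 417537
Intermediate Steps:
-166 + (-1634 + 1761)*(1959 + 1330) = -166 + 127*3289 = -166 + 417703 = 417537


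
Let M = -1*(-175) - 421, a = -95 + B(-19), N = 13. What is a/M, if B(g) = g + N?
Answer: 101/246 ≈ 0.41057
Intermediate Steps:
B(g) = 13 + g (B(g) = g + 13 = 13 + g)
a = -101 (a = -95 + (13 - 19) = -95 - 6 = -101)
M = -246 (M = 175 - 421 = -246)
a/M = -101/(-246) = -101*(-1/246) = 101/246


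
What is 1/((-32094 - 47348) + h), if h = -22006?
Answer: -1/101448 ≈ -9.8573e-6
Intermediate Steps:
1/((-32094 - 47348) + h) = 1/((-32094 - 47348) - 22006) = 1/(-79442 - 22006) = 1/(-101448) = -1/101448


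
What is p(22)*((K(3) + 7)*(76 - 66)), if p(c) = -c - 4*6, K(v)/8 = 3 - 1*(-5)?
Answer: -32660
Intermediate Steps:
K(v) = 64 (K(v) = 8*(3 - 1*(-5)) = 8*(3 + 5) = 8*8 = 64)
p(c) = -24 - c (p(c) = -c - 24 = -24 - c)
p(22)*((K(3) + 7)*(76 - 66)) = (-24 - 1*22)*((64 + 7)*(76 - 66)) = (-24 - 22)*(71*10) = -46*710 = -32660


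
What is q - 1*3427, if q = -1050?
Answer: -4477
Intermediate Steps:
q - 1*3427 = -1050 - 1*3427 = -1050 - 3427 = -4477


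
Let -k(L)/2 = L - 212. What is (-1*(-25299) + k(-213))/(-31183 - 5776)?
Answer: -26149/36959 ≈ -0.70751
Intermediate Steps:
k(L) = 424 - 2*L (k(L) = -2*(L - 212) = -2*(-212 + L) = 424 - 2*L)
(-1*(-25299) + k(-213))/(-31183 - 5776) = (-1*(-25299) + (424 - 2*(-213)))/(-31183 - 5776) = (25299 + (424 + 426))/(-36959) = (25299 + 850)*(-1/36959) = 26149*(-1/36959) = -26149/36959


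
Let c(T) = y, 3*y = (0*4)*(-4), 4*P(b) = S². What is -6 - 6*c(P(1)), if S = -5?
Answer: -6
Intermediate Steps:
P(b) = 25/4 (P(b) = (¼)*(-5)² = (¼)*25 = 25/4)
y = 0 (y = ((0*4)*(-4))/3 = (0*(-4))/3 = (⅓)*0 = 0)
c(T) = 0
-6 - 6*c(P(1)) = -6 - 6*0 = -6 + 0 = -6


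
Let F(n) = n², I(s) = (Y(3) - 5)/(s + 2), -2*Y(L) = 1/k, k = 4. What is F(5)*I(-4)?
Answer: 1025/16 ≈ 64.063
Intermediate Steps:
Y(L) = -⅛ (Y(L) = -½/4 = -½*¼ = -⅛)
I(s) = -41/(8*(2 + s)) (I(s) = (-⅛ - 5)/(s + 2) = -41/(8*(2 + s)))
F(5)*I(-4) = 5²*(-41/(16 + 8*(-4))) = 25*(-41/(16 - 32)) = 25*(-41/(-16)) = 25*(-41*(-1/16)) = 25*(41/16) = 1025/16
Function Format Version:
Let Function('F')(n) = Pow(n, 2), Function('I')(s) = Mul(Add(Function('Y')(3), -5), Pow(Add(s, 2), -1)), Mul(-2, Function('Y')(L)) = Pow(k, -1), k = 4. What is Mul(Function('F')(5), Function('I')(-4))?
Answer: Rational(1025, 16) ≈ 64.063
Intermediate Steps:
Function('Y')(L) = Rational(-1, 8) (Function('Y')(L) = Mul(Rational(-1, 2), Pow(4, -1)) = Mul(Rational(-1, 2), Rational(1, 4)) = Rational(-1, 8))
Function('I')(s) = Mul(Rational(-41, 8), Pow(Add(2, s), -1)) (Function('I')(s) = Mul(Add(Rational(-1, 8), -5), Pow(Add(s, 2), -1)) = Mul(Rational(-41, 8), Pow(Add(2, s), -1)))
Mul(Function('F')(5), Function('I')(-4)) = Mul(Pow(5, 2), Mul(-41, Pow(Add(16, Mul(8, -4)), -1))) = Mul(25, Mul(-41, Pow(Add(16, -32), -1))) = Mul(25, Mul(-41, Pow(-16, -1))) = Mul(25, Mul(-41, Rational(-1, 16))) = Mul(25, Rational(41, 16)) = Rational(1025, 16)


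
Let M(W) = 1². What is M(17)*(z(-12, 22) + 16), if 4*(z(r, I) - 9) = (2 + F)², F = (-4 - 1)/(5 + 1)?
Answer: 3649/144 ≈ 25.340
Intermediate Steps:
F = -⅚ (F = -5/6 = -5*⅙ = -⅚ ≈ -0.83333)
M(W) = 1
z(r, I) = 1345/144 (z(r, I) = 9 + (2 - ⅚)²/4 = 9 + (7/6)²/4 = 9 + (¼)*(49/36) = 9 + 49/144 = 1345/144)
M(17)*(z(-12, 22) + 16) = 1*(1345/144 + 16) = 1*(3649/144) = 3649/144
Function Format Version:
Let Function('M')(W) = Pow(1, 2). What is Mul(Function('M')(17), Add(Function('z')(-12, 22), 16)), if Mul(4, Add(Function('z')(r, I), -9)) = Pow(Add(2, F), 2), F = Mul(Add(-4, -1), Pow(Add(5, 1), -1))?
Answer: Rational(3649, 144) ≈ 25.340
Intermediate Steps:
F = Rational(-5, 6) (F = Mul(-5, Pow(6, -1)) = Mul(-5, Rational(1, 6)) = Rational(-5, 6) ≈ -0.83333)
Function('M')(W) = 1
Function('z')(r, I) = Rational(1345, 144) (Function('z')(r, I) = Add(9, Mul(Rational(1, 4), Pow(Add(2, Rational(-5, 6)), 2))) = Add(9, Mul(Rational(1, 4), Pow(Rational(7, 6), 2))) = Add(9, Mul(Rational(1, 4), Rational(49, 36))) = Add(9, Rational(49, 144)) = Rational(1345, 144))
Mul(Function('M')(17), Add(Function('z')(-12, 22), 16)) = Mul(1, Add(Rational(1345, 144), 16)) = Mul(1, Rational(3649, 144)) = Rational(3649, 144)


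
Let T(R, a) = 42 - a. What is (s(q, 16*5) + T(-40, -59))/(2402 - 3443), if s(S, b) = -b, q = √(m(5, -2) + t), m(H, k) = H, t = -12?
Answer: -7/347 ≈ -0.020173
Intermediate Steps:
q = I*√7 (q = √(5 - 12) = √(-7) = I*√7 ≈ 2.6458*I)
(s(q, 16*5) + T(-40, -59))/(2402 - 3443) = (-16*5 + (42 - 1*(-59)))/(2402 - 3443) = (-1*80 + (42 + 59))/(-1041) = (-80 + 101)*(-1/1041) = 21*(-1/1041) = -7/347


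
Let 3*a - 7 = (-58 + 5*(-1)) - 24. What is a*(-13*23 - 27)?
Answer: 26080/3 ≈ 8693.3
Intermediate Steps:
a = -80/3 (a = 7/3 + ((-58 + 5*(-1)) - 24)/3 = 7/3 + ((-58 - 5) - 24)/3 = 7/3 + (-63 - 24)/3 = 7/3 + (⅓)*(-87) = 7/3 - 29 = -80/3 ≈ -26.667)
a*(-13*23 - 27) = -80*(-13*23 - 27)/3 = -80*(-299 - 27)/3 = -80/3*(-326) = 26080/3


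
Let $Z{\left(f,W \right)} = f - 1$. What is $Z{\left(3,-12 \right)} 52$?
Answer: $104$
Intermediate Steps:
$Z{\left(f,W \right)} = -1 + f$ ($Z{\left(f,W \right)} = f - 1 = -1 + f$)
$Z{\left(3,-12 \right)} 52 = \left(-1 + 3\right) 52 = 2 \cdot 52 = 104$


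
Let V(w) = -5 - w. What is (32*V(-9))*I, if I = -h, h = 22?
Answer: -2816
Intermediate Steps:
I = -22 (I = -1*22 = -22)
(32*V(-9))*I = (32*(-5 - 1*(-9)))*(-22) = (32*(-5 + 9))*(-22) = (32*4)*(-22) = 128*(-22) = -2816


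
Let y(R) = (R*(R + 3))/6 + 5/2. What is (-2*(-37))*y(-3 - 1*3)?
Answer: 407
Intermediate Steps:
y(R) = 5/2 + R*(3 + R)/6 (y(R) = (R*(3 + R))*(⅙) + 5*(½) = R*(3 + R)/6 + 5/2 = 5/2 + R*(3 + R)/6)
(-2*(-37))*y(-3 - 1*3) = (-2*(-37))*(5/2 + (-3 - 1*3)/2 + (-3 - 1*3)²/6) = 74*(5/2 + (-3 - 3)/2 + (-3 - 3)²/6) = 74*(5/2 + (½)*(-6) + (⅙)*(-6)²) = 74*(5/2 - 3 + (⅙)*36) = 74*(5/2 - 3 + 6) = 74*(11/2) = 407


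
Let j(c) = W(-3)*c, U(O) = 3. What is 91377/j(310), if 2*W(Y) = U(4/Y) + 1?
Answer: 91377/620 ≈ 147.38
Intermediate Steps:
W(Y) = 2 (W(Y) = (3 + 1)/2 = (½)*4 = 2)
j(c) = 2*c
91377/j(310) = 91377/((2*310)) = 91377/620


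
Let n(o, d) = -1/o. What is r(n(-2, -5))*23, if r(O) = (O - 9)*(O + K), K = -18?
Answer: 13685/4 ≈ 3421.3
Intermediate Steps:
r(O) = (-18 + O)*(-9 + O) (r(O) = (O - 9)*(O - 18) = (-9 + O)*(-18 + O) = (-18 + O)*(-9 + O))
r(n(-2, -5))*23 = (162 + (-1/(-2))² - (-27)/(-2))*23 = (162 + (-1*(-½))² - (-27)*(-1)/2)*23 = (162 + (½)² - 27*½)*23 = (162 + ¼ - 27/2)*23 = (595/4)*23 = 13685/4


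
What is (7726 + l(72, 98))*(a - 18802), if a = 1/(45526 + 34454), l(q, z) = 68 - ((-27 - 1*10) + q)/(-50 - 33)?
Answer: -972853483083583/6638340 ≈ -1.4655e+8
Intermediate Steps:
l(q, z) = 5607/83 + q/83 (l(q, z) = 68 - ((-27 - 10) + q)/(-83) = 68 - (-37 + q)*(-1)/83 = 68 - (37/83 - q/83) = 68 + (-37/83 + q/83) = 5607/83 + q/83)
a = 1/79980 ≈ 1.2503e-5
(7726 + l(72, 98))*(a - 18802) = (7726 + (5607/83 + (1/83)*72))*(1/79980 - 18802) = (7726 + (5607/83 + 72/83))*(-1503783959/79980) = (7726 + 5679/83)*(-1503783959/79980) = (646937/83)*(-1503783959/79980) = -972853483083583/6638340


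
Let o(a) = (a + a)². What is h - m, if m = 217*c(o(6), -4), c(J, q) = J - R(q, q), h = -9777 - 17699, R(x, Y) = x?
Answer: -59592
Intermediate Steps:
h = -27476
o(a) = 4*a² (o(a) = (2*a)² = 4*a²)
c(J, q) = J - q
m = 32116 (m = 217*(4*6² - 1*(-4)) = 217*(4*36 + 4) = 217*(144 + 4) = 217*148 = 32116)
h - m = -27476 - 1*32116 = -27476 - 32116 = -59592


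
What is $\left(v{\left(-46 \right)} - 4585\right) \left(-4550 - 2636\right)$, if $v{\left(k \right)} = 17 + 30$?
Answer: $32610068$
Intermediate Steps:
$v{\left(k \right)} = 47$
$\left(v{\left(-46 \right)} - 4585\right) \left(-4550 - 2636\right) = \left(47 - 4585\right) \left(-4550 - 2636\right) = \left(-4538\right) \left(-7186\right) = 32610068$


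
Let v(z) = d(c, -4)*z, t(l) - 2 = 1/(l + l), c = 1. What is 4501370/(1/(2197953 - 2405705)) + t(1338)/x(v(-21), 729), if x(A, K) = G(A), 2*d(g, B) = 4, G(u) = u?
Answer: -105105471566019433/112392 ≈ -9.3517e+11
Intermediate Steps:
d(g, B) = 2 (d(g, B) = (½)*4 = 2)
t(l) = 2 + 1/(2*l) (t(l) = 2 + 1/(l + l) = 2 + 1/(2*l))
v(z) = 2*z
x(A, K) = A
4501370/(1/(2197953 - 2405705)) + t(1338)/x(v(-21), 729) = 4501370/(1/(2197953 - 2405705)) + (2 + (½)/1338)/((2*(-21))) = 4501370/(1/(-207752)) + (2 + (½)*(1/1338))/(-42) = 4501370/(-1/207752) + (2 + 1/2676)*(-1/42) = 4501370*(-207752) + (5353/2676)*(-1/42) = -935168620240 - 5353/112392 = -105105471566019433/112392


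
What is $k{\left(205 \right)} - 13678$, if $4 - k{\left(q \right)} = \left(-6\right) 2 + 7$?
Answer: $-13669$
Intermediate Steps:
$k{\left(q \right)} = 9$ ($k{\left(q \right)} = 4 - \left(\left(-6\right) 2 + 7\right) = 4 - \left(-12 + 7\right) = 4 - -5 = 4 + 5 = 9$)
$k{\left(205 \right)} - 13678 = 9 - 13678 = -13669$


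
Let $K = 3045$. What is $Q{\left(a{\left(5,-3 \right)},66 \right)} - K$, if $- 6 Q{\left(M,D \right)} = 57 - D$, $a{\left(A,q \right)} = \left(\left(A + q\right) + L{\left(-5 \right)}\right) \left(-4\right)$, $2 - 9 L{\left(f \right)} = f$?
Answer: $- \frac{6087}{2} \approx -3043.5$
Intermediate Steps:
$L{\left(f \right)} = \frac{2}{9} - \frac{f}{9}$
$a{\left(A,q \right)} = - \frac{28}{9} - 4 A - 4 q$ ($a{\left(A,q \right)} = \left(\left(A + q\right) + \left(\frac{2}{9} - - \frac{5}{9}\right)\right) \left(-4\right) = \left(\left(A + q\right) + \left(\frac{2}{9} + \frac{5}{9}\right)\right) \left(-4\right) = \left(\left(A + q\right) + \frac{7}{9}\right) \left(-4\right) = \left(\frac{7}{9} + A + q\right) \left(-4\right) = - \frac{28}{9} - 4 A - 4 q$)
$Q{\left(M,D \right)} = - \frac{19}{2} + \frac{D}{6}$ ($Q{\left(M,D \right)} = - \frac{57 - D}{6} = - \frac{19}{2} + \frac{D}{6}$)
$Q{\left(a{\left(5,-3 \right)},66 \right)} - K = \left(- \frac{19}{2} + \frac{1}{6} \cdot 66\right) - 3045 = \left(- \frac{19}{2} + 11\right) - 3045 = \frac{3}{2} - 3045 = - \frac{6087}{2}$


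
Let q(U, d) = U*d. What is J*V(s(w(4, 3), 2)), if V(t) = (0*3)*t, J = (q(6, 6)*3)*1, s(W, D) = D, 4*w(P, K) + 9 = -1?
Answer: 0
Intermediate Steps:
w(P, K) = -5/2 (w(P, K) = -9/4 + (1/4)*(-1) = -9/4 - 1/4 = -5/2)
J = 108 (J = ((6*6)*3)*1 = (36*3)*1 = 108*1 = 108)
V(t) = 0 (V(t) = 0*t = 0)
J*V(s(w(4, 3), 2)) = 108*0 = 0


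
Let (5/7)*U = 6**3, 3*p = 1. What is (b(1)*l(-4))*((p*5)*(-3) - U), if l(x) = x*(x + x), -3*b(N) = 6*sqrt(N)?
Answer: 98368/5 ≈ 19674.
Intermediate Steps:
p = 1/3 (p = (1/3)*1 = 1/3 ≈ 0.33333)
U = 1512/5 (U = (7/5)*6**3 = (7/5)*216 = 1512/5 ≈ 302.40)
b(N) = -2*sqrt(N)
l(x) = 2*x**2 (l(x) = x*(2*x) = 2*x**2)
(b(1)*l(-4))*((p*5)*(-3) - U) = ((-2*sqrt(1))*(2*(-4)**2))*(((1/3)*5)*(-3) - 1*1512/5) = ((-2*1)*(2*16))*((5/3)*(-3) - 1512/5) = (-2*32)*(-5 - 1512/5) = -64*(-1537/5) = 98368/5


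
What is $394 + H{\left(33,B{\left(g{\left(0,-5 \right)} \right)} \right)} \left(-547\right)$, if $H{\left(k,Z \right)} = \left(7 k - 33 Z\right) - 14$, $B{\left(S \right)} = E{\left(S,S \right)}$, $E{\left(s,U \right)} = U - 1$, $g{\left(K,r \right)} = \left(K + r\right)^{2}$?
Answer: $314919$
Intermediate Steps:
$E{\left(s,U \right)} = -1 + U$
$B{\left(S \right)} = -1 + S$
$H{\left(k,Z \right)} = -14 - 33 Z + 7 k$ ($H{\left(k,Z \right)} = \left(- 33 Z + 7 k\right) - 14 = -14 - 33 Z + 7 k$)
$394 + H{\left(33,B{\left(g{\left(0,-5 \right)} \right)} \right)} \left(-547\right) = 394 + \left(-14 - 33 \left(-1 + \left(0 - 5\right)^{2}\right) + 7 \cdot 33\right) \left(-547\right) = 394 + \left(-14 - 33 \left(-1 + \left(-5\right)^{2}\right) + 231\right) \left(-547\right) = 394 + \left(-14 - 33 \left(-1 + 25\right) + 231\right) \left(-547\right) = 394 + \left(-14 - 792 + 231\right) \left(-547\right) = 394 - -314525 = 394 + 314525 = 314919$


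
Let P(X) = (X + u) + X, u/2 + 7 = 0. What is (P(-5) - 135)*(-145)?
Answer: 23055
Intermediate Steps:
u = -14 (u = -14 + 2*0 = -14 + 0 = -14)
P(X) = -14 + 2*X (P(X) = (X - 14) + X = (-14 + X) + X = -14 + 2*X)
(P(-5) - 135)*(-145) = ((-14 + 2*(-5)) - 135)*(-145) = ((-14 - 10) - 135)*(-145) = (-24 - 135)*(-145) = -159*(-145) = 23055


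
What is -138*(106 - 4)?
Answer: -14076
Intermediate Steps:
-138*(106 - 4) = -138*102 = -14076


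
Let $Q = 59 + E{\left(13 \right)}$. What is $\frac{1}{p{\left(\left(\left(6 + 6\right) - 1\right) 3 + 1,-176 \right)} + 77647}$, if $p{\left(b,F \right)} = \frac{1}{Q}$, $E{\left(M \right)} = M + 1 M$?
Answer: $\frac{85}{6599996} \approx 1.2879 \cdot 10^{-5}$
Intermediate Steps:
$E{\left(M \right)} = 2 M$ ($E{\left(M \right)} = M + M = 2 M$)
$Q = 85$ ($Q = 59 + 2 \cdot 13 = 59 + 26 = 85$)
$p{\left(b,F \right)} = \frac{1}{85}$
$\frac{1}{p{\left(\left(\left(6 + 6\right) - 1\right) 3 + 1,-176 \right)} + 77647} = \frac{1}{\frac{1}{85} + 77647} = \frac{1}{\frac{6599996}{85}} = \frac{85}{6599996}$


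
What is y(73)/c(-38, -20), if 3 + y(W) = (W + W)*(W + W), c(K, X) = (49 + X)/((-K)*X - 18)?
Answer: -16581514/29 ≈ -5.7178e+5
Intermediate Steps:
c(K, X) = (49 + X)/(-18 - K*X) (c(K, X) = (49 + X)/(-K*X - 18) = (49 + X)/(-18 - K*X))
y(W) = -3 + 4*W**2 (y(W) = -3 + (W + W)*(W + W) = -3 + (2*W)*(2*W) = -3 + 4*W**2)
y(73)/c(-38, -20) = (-3 + 4*73**2)/(((-49 - 1*(-20))/(18 - 38*(-20)))) = (-3 + 4*5329)/(((-49 + 20)/(18 + 760))) = (-3 + 21316)/((-29/778)) = 21313/(((1/778)*(-29))) = 21313/(-29/778) = 21313*(-778/29) = -16581514/29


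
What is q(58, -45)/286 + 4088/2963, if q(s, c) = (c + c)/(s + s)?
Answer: 67678409/49150244 ≈ 1.3770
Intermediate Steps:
q(s, c) = c/s (q(s, c) = (2*c)/((2*s)) = (2*c)*(1/(2*s)) = c/s)
q(58, -45)/286 + 4088/2963 = -45/58/286 + 4088/2963 = -45*1/58*(1/286) + 4088*(1/2963) = -45/58*1/286 + 4088/2963 = -45/16588 + 4088/2963 = 67678409/49150244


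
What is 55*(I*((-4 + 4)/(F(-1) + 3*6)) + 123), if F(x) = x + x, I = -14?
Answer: 6765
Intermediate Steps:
F(x) = 2*x
55*(I*((-4 + 4)/(F(-1) + 3*6)) + 123) = 55*(-14*(-4 + 4)/(2*(-1) + 3*6) + 123) = 55*(-0/(-2 + 18) + 123) = 55*(-0/16 + 123) = 55*(-14*0 + 123) = 55*(0 + 123) = 55*123 = 6765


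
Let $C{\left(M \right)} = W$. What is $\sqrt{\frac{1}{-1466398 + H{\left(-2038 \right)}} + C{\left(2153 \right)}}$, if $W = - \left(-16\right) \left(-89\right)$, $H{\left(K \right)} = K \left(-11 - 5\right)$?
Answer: $\frac{i \sqrt{325265929056910}}{477930} \approx 37.736 i$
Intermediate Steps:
$H{\left(K \right)} = - 16 K$ ($H{\left(K \right)} = K \left(-16\right) = - 16 K$)
$W = -1424$ ($W = \left(-1\right) 1424 = -1424$)
$C{\left(M \right)} = -1424$
$\sqrt{\frac{1}{-1466398 + H{\left(-2038 \right)}} + C{\left(2153 \right)}} = \sqrt{\frac{1}{-1466398 - -32608} - 1424} = \sqrt{\frac{1}{-1466398 + 32608} - 1424} = \sqrt{\frac{1}{-1433790} - 1424} = \sqrt{- \frac{1}{1433790} - 1424} = \sqrt{- \frac{2041716961}{1433790}} = \frac{i \sqrt{325265929056910}}{477930}$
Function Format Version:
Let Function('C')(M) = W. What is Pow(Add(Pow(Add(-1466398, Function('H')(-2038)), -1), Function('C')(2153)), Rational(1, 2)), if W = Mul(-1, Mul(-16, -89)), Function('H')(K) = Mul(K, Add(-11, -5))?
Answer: Mul(Rational(1, 477930), I, Pow(325265929056910, Rational(1, 2))) ≈ Mul(37.736, I)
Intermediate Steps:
Function('H')(K) = Mul(-16, K) (Function('H')(K) = Mul(K, -16) = Mul(-16, K))
W = -1424 (W = Mul(-1, 1424) = -1424)
Function('C')(M) = -1424
Pow(Add(Pow(Add(-1466398, Function('H')(-2038)), -1), Function('C')(2153)), Rational(1, 2)) = Pow(Add(Pow(Add(-1466398, Mul(-16, -2038)), -1), -1424), Rational(1, 2)) = Pow(Add(Pow(Add(-1466398, 32608), -1), -1424), Rational(1, 2)) = Pow(Add(Pow(-1433790, -1), -1424), Rational(1, 2)) = Pow(Add(Rational(-1, 1433790), -1424), Rational(1, 2)) = Pow(Rational(-2041716961, 1433790), Rational(1, 2)) = Mul(Rational(1, 477930), I, Pow(325265929056910, Rational(1, 2)))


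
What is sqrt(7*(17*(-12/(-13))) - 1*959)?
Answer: I*sqrt(143507)/13 ≈ 29.14*I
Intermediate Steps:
sqrt(7*(17*(-12/(-13))) - 1*959) = sqrt(7*(17*(-12*(-1/13))) - 959) = sqrt(7*(17*(12/13)) - 959) = sqrt(7*(204/13) - 959) = sqrt(1428/13 - 959) = sqrt(-11039/13) = I*sqrt(143507)/13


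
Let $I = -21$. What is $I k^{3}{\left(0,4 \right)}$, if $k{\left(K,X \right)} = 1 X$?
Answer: $-1344$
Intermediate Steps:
$k{\left(K,X \right)} = X$
$I k^{3}{\left(0,4 \right)} = - 21 \cdot 4^{3} = \left(-21\right) 64 = -1344$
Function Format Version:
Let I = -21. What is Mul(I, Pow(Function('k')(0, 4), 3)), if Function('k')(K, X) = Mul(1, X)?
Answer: -1344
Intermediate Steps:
Function('k')(K, X) = X
Mul(I, Pow(Function('k')(0, 4), 3)) = Mul(-21, Pow(4, 3)) = Mul(-21, 64) = -1344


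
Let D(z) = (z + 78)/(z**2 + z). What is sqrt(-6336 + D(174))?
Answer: I*sqrt(133214226)/145 ≈ 79.599*I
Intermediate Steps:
D(z) = (78 + z)/(z + z**2)
sqrt(-6336 + D(174)) = sqrt(-6336 + (78 + 174)/(174*(1 + 174))) = sqrt(-6336 + (1/174)*252/175) = sqrt(-6336 + (1/174)*(1/175)*252) = sqrt(-6336 + 6/725) = sqrt(-4593594/725) = I*sqrt(133214226)/145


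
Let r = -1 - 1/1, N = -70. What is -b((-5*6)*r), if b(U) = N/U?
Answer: 7/6 ≈ 1.1667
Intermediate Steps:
r = -2 (r = -1 - 1*1 = -1 - 1 = -2)
b(U) = -70/U
-b((-5*6)*r) = -(-70)/(-5*6*(-2)) = -(-70)/((-30*(-2))) = -(-70)/60 = -1*(-7/6) = 7/6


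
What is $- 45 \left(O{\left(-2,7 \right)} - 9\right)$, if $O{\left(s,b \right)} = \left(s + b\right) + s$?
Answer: $270$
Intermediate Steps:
$O{\left(s,b \right)} = b + 2 s$ ($O{\left(s,b \right)} = \left(b + s\right) + s = b + 2 s$)
$- 45 \left(O{\left(-2,7 \right)} - 9\right) = - 45 \left(\left(7 + 2 \left(-2\right)\right) - 9\right) = - 45 \left(\left(7 - 4\right) - 9\right) = - 45 \left(3 - 9\right) = \left(-45\right) \left(-6\right) = 270$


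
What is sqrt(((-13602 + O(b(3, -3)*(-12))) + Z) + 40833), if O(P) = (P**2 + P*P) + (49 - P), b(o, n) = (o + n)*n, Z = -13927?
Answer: sqrt(13353) ≈ 115.56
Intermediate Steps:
b(o, n) = n*(n + o) (b(o, n) = (n + o)*n = n*(n + o))
O(P) = 49 - P + 2*P**2 (O(P) = (P**2 + P**2) + (49 - P) = 2*P**2 + (49 - P) = 49 - P + 2*P**2)
sqrt(((-13602 + O(b(3, -3)*(-12))) + Z) + 40833) = sqrt(((-13602 + (49 - (-3*(-3 + 3))*(-12) + 2*(-3*(-3 + 3)*(-12))**2)) - 13927) + 40833) = sqrt(((-13602 + (49 - (-3*0)*(-12) + 2*(-3*0*(-12))**2)) - 13927) + 40833) = sqrt(((-13602 + (49 - 0*(-12) + 2*(0*(-12))**2)) - 13927) + 40833) = sqrt(((-13602 + (49 - 1*0 + 2*0**2)) - 13927) + 40833) = sqrt(((-13602 + (49 + 0 + 2*0)) - 13927) + 40833) = sqrt(((-13602 + (49 + 0 + 0)) - 13927) + 40833) = sqrt(((-13602 + 49) - 13927) + 40833) = sqrt((-13553 - 13927) + 40833) = sqrt(-27480 + 40833) = sqrt(13353)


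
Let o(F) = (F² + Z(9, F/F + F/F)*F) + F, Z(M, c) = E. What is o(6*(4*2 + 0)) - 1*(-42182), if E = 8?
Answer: 44918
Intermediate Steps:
Z(M, c) = 8
o(F) = F² + 9*F (o(F) = (F² + 8*F) + F = F² + 9*F)
o(6*(4*2 + 0)) - 1*(-42182) = (6*(4*2 + 0))*(9 + 6*(4*2 + 0)) - 1*(-42182) = (6*(8 + 0))*(9 + 6*(8 + 0)) + 42182 = (6*8)*(9 + 6*8) + 42182 = 48*(9 + 48) + 42182 = 48*57 + 42182 = 2736 + 42182 = 44918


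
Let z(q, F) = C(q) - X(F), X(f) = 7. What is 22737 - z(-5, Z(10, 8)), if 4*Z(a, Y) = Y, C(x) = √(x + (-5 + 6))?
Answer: 22744 - 2*I ≈ 22744.0 - 2.0*I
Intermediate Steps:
C(x) = √(1 + x) (C(x) = √(x + 1) = √(1 + x))
Z(a, Y) = Y/4
z(q, F) = -7 + √(1 + q) (z(q, F) = √(1 + q) - 1*7 = √(1 + q) - 7 = -7 + √(1 + q))
22737 - z(-5, Z(10, 8)) = 22737 - (-7 + √(1 - 5)) = 22737 - (-7 + √(-4)) = 22737 - (-7 + 2*I) = 22737 + (7 - 2*I) = 22744 - 2*I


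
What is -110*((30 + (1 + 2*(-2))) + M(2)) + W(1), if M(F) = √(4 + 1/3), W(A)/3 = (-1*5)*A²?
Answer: -2985 - 110*√39/3 ≈ -3214.0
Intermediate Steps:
W(A) = -15*A² (W(A) = 3*((-1*5)*A²) = 3*(-5*A²) = -15*A²)
M(F) = √39/3 (M(F) = √(4 + ⅓) = √(13/3) = √39/3)
-110*((30 + (1 + 2*(-2))) + M(2)) + W(1) = -110*((30 + (1 + 2*(-2))) + √39/3) - 15*1² = -110*((30 + (1 - 4)) + √39/3) - 15*1 = -110*((30 - 3) + √39/3) - 15 = -110*(27 + √39/3) - 15 = (-2970 - 110*√39/3) - 15 = -2985 - 110*√39/3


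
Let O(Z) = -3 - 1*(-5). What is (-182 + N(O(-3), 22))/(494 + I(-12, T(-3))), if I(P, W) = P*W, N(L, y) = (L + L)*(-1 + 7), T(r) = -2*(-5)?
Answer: -79/187 ≈ -0.42246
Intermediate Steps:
T(r) = 10
O(Z) = 2 (O(Z) = -3 + 5 = 2)
N(L, y) = 12*L (N(L, y) = (2*L)*6 = 12*L)
(-182 + N(O(-3), 22))/(494 + I(-12, T(-3))) = (-182 + 12*2)/(494 - 12*10) = (-182 + 24)/(494 - 120) = -158/374 = -158*1/374 = -79/187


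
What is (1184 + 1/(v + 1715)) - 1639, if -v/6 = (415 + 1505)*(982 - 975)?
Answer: -35910876/78925 ≈ -455.00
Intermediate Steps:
v = -80640 (v = -6*(415 + 1505)*(982 - 975) = -11520*7 = -6*13440 = -80640)
(1184 + 1/(v + 1715)) - 1639 = (1184 + 1/(-80640 + 1715)) - 1639 = (1184 + 1/(-78925)) - 1639 = (1184 - 1/78925) - 1639 = 93447199/78925 - 1639 = -35910876/78925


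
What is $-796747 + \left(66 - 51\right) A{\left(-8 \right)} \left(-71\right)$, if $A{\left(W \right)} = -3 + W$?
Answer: $-785032$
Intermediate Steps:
$-796747 + \left(66 - 51\right) A{\left(-8 \right)} \left(-71\right) = -796747 + \left(66 - 51\right) \left(-3 - 8\right) \left(-71\right) = -796747 + \left(66 - 51\right) \left(-11\right) \left(-71\right) = -796747 + 15 \left(-11\right) \left(-71\right) = -796747 - -11715 = -796747 + 11715 = -785032$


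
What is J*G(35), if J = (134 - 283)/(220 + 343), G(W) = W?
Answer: -5215/563 ≈ -9.2629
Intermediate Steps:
J = -149/563 ≈ -0.26465
J*G(35) = -149/563*35 = -5215/563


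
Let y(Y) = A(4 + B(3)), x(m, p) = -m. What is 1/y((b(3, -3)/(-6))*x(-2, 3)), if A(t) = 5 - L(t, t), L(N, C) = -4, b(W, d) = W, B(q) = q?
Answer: ⅑ ≈ 0.11111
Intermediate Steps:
A(t) = 9 (A(t) = 5 - 1*(-4) = 5 + 4 = 9)
y(Y) = 9
1/y((b(3, -3)/(-6))*x(-2, 3)) = 1/9 = ⅑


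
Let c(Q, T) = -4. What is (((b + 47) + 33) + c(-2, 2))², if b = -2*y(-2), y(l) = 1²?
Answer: 5476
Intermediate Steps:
y(l) = 1
b = -2 (b = -2*1 = -2)
(((b + 47) + 33) + c(-2, 2))² = (((-2 + 47) + 33) - 4)² = ((45 + 33) - 4)² = (78 - 4)² = 74² = 5476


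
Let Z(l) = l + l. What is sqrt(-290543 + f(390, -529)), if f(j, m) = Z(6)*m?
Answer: 7*I*sqrt(6059) ≈ 544.88*I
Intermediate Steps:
Z(l) = 2*l
f(j, m) = 12*m (f(j, m) = (2*6)*m = 12*m)
sqrt(-290543 + f(390, -529)) = sqrt(-290543 + 12*(-529)) = sqrt(-290543 - 6348) = sqrt(-296891) = 7*I*sqrt(6059)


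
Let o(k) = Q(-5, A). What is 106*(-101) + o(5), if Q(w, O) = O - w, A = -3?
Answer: -10704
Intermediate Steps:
o(k) = 2 (o(k) = -3 - 1*(-5) = -3 + 5 = 2)
106*(-101) + o(5) = 106*(-101) + 2 = -10706 + 2 = -10704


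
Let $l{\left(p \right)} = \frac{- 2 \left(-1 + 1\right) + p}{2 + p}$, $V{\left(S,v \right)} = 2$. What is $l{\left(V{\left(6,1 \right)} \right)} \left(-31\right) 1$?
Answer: $- \frac{31}{2} \approx -15.5$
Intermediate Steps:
$l{\left(p \right)} = \frac{p}{2 + p}$ ($l{\left(p \right)} = \frac{\left(-2\right) 0 + p}{2 + p} = \frac{0 + p}{2 + p} = \frac{p}{2 + p}$)
$l{\left(V{\left(6,1 \right)} \right)} \left(-31\right) 1 = \frac{2}{2 + 2} \left(-31\right) 1 = \frac{2}{4} \left(-31\right) 1 = 2 \cdot \frac{1}{4} \left(-31\right) 1 = \frac{1}{2} \left(-31\right) 1 = \left(- \frac{31}{2}\right) 1 = - \frac{31}{2}$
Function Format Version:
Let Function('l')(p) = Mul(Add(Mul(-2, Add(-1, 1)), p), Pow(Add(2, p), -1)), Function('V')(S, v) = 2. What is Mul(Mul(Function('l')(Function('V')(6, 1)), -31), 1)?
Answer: Rational(-31, 2) ≈ -15.500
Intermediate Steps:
Function('l')(p) = Mul(p, Pow(Add(2, p), -1)) (Function('l')(p) = Mul(Add(Mul(-2, 0), p), Pow(Add(2, p), -1)) = Mul(Add(0, p), Pow(Add(2, p), -1)) = Mul(p, Pow(Add(2, p), -1)))
Mul(Mul(Function('l')(Function('V')(6, 1)), -31), 1) = Mul(Mul(Mul(2, Pow(Add(2, 2), -1)), -31), 1) = Mul(Mul(Mul(2, Pow(4, -1)), -31), 1) = Mul(Mul(Mul(2, Rational(1, 4)), -31), 1) = Mul(Mul(Rational(1, 2), -31), 1) = Mul(Rational(-31, 2), 1) = Rational(-31, 2)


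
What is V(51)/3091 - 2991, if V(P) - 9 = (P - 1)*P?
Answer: -9242622/3091 ≈ -2990.2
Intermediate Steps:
V(P) = 9 + P*(-1 + P) (V(P) = 9 + (P - 1)*P = 9 + (-1 + P)*P = 9 + P*(-1 + P))
V(51)/3091 - 2991 = (9 + 51**2 - 1*51)/3091 - 2991 = (9 + 2601 - 51)*(1/3091) - 2991 = 2559*(1/3091) - 2991 = 2559/3091 - 2991 = -9242622/3091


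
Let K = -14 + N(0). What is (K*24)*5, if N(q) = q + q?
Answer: -1680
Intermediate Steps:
N(q) = 2*q
K = -14 (K = -14 + 2*0 = -14 + 0 = -14)
(K*24)*5 = -14*24*5 = -336*5 = -1680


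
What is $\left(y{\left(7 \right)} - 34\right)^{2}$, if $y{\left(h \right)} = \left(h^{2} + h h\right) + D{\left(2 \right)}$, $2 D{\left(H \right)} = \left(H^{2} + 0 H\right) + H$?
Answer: $4489$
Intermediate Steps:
$D{\left(H \right)} = \frac{H}{2} + \frac{H^{2}}{2}$ ($D{\left(H \right)} = \frac{\left(H^{2} + 0 H\right) + H}{2} = \frac{\left(H^{2} + 0\right) + H}{2} = \frac{H^{2} + H}{2} = \frac{H + H^{2}}{2} = \frac{H}{2} + \frac{H^{2}}{2}$)
$y{\left(h \right)} = 3 + 2 h^{2}$ ($y{\left(h \right)} = \left(h^{2} + h h\right) + \frac{1}{2} \cdot 2 \left(1 + 2\right) = \left(h^{2} + h^{2}\right) + \frac{1}{2} \cdot 2 \cdot 3 = 2 h^{2} + 3 = 3 + 2 h^{2}$)
$\left(y{\left(7 \right)} - 34\right)^{2} = \left(\left(3 + 2 \cdot 7^{2}\right) - 34\right)^{2} = \left(\left(3 + 2 \cdot 49\right) - 34\right)^{2} = \left(\left(3 + 98\right) - 34\right)^{2} = \left(101 - 34\right)^{2} = 67^{2} = 4489$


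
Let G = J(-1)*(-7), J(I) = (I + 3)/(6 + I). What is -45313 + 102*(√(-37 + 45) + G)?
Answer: -227993/5 + 204*√2 ≈ -45310.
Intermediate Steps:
J(I) = (3 + I)/(6 + I)
G = -14/5 (G = ((3 - 1)/(6 - 1))*(-7) = (2/5)*(-7) = ((⅕)*2)*(-7) = (⅖)*(-7) = -14/5 ≈ -2.8000)
-45313 + 102*(√(-37 + 45) + G) = -45313 + 102*(√(-37 + 45) - 14/5) = -45313 + 102*(√8 - 14/5) = -45313 + 102*(2*√2 - 14/5) = -45313 + 102*(-14/5 + 2*√2) = -45313 + (-1428/5 + 204*√2) = -227993/5 + 204*√2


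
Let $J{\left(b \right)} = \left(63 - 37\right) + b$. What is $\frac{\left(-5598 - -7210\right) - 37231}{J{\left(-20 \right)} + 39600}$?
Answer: $- \frac{11873}{13202} \approx -0.89933$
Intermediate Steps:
$J{\left(b \right)} = 26 + b$
$\frac{\left(-5598 - -7210\right) - 37231}{J{\left(-20 \right)} + 39600} = \frac{\left(-5598 - -7210\right) - 37231}{\left(26 - 20\right) + 39600} = \frac{\left(-5598 + 7210\right) - 37231}{6 + 39600} = \frac{1612 - 37231}{39606} = \left(-35619\right) \frac{1}{39606} = - \frac{11873}{13202}$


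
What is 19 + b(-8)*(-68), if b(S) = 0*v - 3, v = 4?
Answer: 223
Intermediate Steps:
b(S) = -3 (b(S) = 0*4 - 3 = 0 - 3 = -3)
19 + b(-8)*(-68) = 19 - 3*(-68) = 19 + 204 = 223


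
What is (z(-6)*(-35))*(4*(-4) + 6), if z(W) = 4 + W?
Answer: -700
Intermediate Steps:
(z(-6)*(-35))*(4*(-4) + 6) = ((4 - 6)*(-35))*(4*(-4) + 6) = (-2*(-35))*(-16 + 6) = 70*(-10) = -700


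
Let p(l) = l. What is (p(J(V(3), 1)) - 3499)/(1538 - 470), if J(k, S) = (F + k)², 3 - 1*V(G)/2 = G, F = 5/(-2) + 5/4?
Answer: -18653/5696 ≈ -3.2748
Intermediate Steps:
F = -5/4 (F = 5*(-½) + 5*(¼) = -5/2 + 5/4 = -5/4 ≈ -1.2500)
V(G) = 6 - 2*G
J(k, S) = (-5/4 + k)²
(p(J(V(3), 1)) - 3499)/(1538 - 470) = ((-5 + 4*(6 - 2*3))²/16 - 3499)/(1538 - 470) = ((-5 + 4*(6 - 6))²/16 - 3499)/1068 = ((-5 + 4*0)²/16 - 3499)*(1/1068) = ((-5 + 0)²/16 - 3499)*(1/1068) = ((1/16)*(-5)² - 3499)*(1/1068) = ((1/16)*25 - 3499)*(1/1068) = (25/16 - 3499)*(1/1068) = -55959/16*1/1068 = -18653/5696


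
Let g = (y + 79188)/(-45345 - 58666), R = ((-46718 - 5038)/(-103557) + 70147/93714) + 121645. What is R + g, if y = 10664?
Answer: 40929608287640368969/336466594913226 ≈ 1.2165e+5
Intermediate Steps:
R = 393515098894291/3234913566 (R = (-51756*(-1/103557) + 70147*(1/93714)) + 121645 = (17252/34519 + 70147/93714) + 121645 = 4038158221/3234913566 + 121645 = 393515098894291/3234913566 ≈ 1.2165e+5)
g = -89852/104011 (g = (10664 + 79188)/(-45345 - 58666) = 89852/(-104011) = 89852*(-1/104011) = -89852/104011 ≈ -0.86387)
R + g = 393515098894291/3234913566 - 89852/104011 = 40929608287640368969/336466594913226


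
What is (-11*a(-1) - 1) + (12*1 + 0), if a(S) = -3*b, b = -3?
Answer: -88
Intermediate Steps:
a(S) = 9 (a(S) = -3*(-3) = 9)
(-11*a(-1) - 1) + (12*1 + 0) = (-11*9 - 1) + (12*1 + 0) = (-99 - 1) + (12 + 0) = -100 + 12 = -88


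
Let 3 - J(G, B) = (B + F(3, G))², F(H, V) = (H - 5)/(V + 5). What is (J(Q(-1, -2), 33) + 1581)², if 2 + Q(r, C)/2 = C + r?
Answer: 137147521/625 ≈ 2.1944e+5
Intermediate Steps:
F(H, V) = (-5 + H)/(5 + V)
Q(r, C) = -4 + 2*C + 2*r (Q(r, C) = -4 + 2*(C + r) = -4 + (2*C + 2*r) = -4 + 2*C + 2*r)
J(G, B) = 3 - (B - 2/(5 + G))² (J(G, B) = 3 - (B + (-5 + 3)/(5 + G))² = 3 - (B - 2/(5 + G))²)
(J(Q(-1, -2), 33) + 1581)² = ((3 - (-2 + 5*33 + 33*(-4 + 2*(-2) + 2*(-1)))²/(5 + (-4 + 2*(-2) + 2*(-1)))²) + 1581)² = ((3 - (-2 + 165 + 33*(-4 - 4 - 2))²/(5 + (-4 - 4 - 2))²) + 1581)² = ((3 - (-2 + 165 + 33*(-10))²/(5 - 10)²) + 1581)² = ((3 - 1*(-2 + 165 - 330)²/(-5)²) + 1581)² = ((3 - 1*1/25*(-167)²) + 1581)² = ((3 - 1*1/25*27889) + 1581)² = ((3 - 27889/25) + 1581)² = (-27814/25 + 1581)² = (11711/25)² = 137147521/625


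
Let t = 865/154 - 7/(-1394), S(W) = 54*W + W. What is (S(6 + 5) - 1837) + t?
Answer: -65818486/53669 ≈ -1226.4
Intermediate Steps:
S(W) = 55*W
t = 301722/53669 (t = 865*(1/154) - 7*(-1/1394) = 865/154 + 7/1394 = 301722/53669 ≈ 5.6219)
(S(6 + 5) - 1837) + t = (55*(6 + 5) - 1837) + 301722/53669 = (55*11 - 1837) + 301722/53669 = (605 - 1837) + 301722/53669 = -1232 + 301722/53669 = -65818486/53669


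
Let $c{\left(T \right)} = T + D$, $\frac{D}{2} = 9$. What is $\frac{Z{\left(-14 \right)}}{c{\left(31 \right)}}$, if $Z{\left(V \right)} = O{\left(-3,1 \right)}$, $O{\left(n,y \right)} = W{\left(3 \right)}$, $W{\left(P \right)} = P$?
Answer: $\frac{3}{49} \approx 0.061224$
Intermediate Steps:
$O{\left(n,y \right)} = 3$
$Z{\left(V \right)} = 3$
$D = 18$ ($D = 2 \cdot 9 = 18$)
$c{\left(T \right)} = 18 + T$ ($c{\left(T \right)} = T + 18 = 18 + T$)
$\frac{Z{\left(-14 \right)}}{c{\left(31 \right)}} = \frac{3}{18 + 31} = \frac{3}{49}$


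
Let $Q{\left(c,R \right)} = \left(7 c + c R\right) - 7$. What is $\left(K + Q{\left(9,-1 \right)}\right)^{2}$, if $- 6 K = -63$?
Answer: $\frac{13225}{4} \approx 3306.3$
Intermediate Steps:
$K = \frac{21}{2}$ ($K = \left(- \frac{1}{6}\right) \left(-63\right) = \frac{21}{2} \approx 10.5$)
$Q{\left(c,R \right)} = -7 + 7 c + R c$ ($Q{\left(c,R \right)} = \left(7 c + R c\right) - 7 = -7 + 7 c + R c$)
$\left(K + Q{\left(9,-1 \right)}\right)^{2} = \left(\frac{21}{2} - -47\right)^{2} = \left(\frac{21}{2} + 47\right)^{2} = \left(\frac{115}{2}\right)^{2} = \frac{13225}{4}$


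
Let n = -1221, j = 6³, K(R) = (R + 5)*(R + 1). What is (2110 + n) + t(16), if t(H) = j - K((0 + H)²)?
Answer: -65972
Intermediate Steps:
K(R) = (1 + R)*(5 + R) (K(R) = (5 + R)*(1 + R) = (1 + R)*(5 + R))
j = 216
t(H) = 211 - H⁴ - 6*H² (t(H) = 216 - (5 + ((0 + H)²)² + 6*(0 + H)²) = 216 - (5 + (H²)² + 6*H²) = 216 - (5 + H⁴ + 6*H²) = 216 + (-5 - H⁴ - 6*H²) = 211 - H⁴ - 6*H²)
(2110 + n) + t(16) = (2110 - 1221) + (211 - 1*16⁴ - 6*16²) = 889 + (211 - 1*65536 - 6*256) = 889 + (211 - 65536 - 1536) = 889 - 66861 = -65972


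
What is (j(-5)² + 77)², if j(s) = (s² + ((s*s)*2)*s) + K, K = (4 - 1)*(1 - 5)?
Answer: 3163612516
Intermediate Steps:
K = -12 (K = 3*(-4) = -12)
j(s) = -12 + s² + 2*s³ (j(s) = (s² + ((s*s)*2)*s) - 12 = (s² + (s²*2)*s) - 12 = (s² + (2*s²)*s) - 12 = (s² + 2*s³) - 12 = -12 + s² + 2*s³)
(j(-5)² + 77)² = ((-12 + (-5)² + 2*(-5)³)² + 77)² = ((-12 + 25 + 2*(-125))² + 77)² = ((-12 + 25 - 250)² + 77)² = ((-237)² + 77)² = (56169 + 77)² = 56246² = 3163612516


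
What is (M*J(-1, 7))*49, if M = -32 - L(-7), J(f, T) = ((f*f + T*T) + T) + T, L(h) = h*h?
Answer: -254016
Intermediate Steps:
L(h) = h²
J(f, T) = T² + f² + 2*T (J(f, T) = ((f² + T²) + T) + T = ((T² + f²) + T) + T = (T + T² + f²) + T = T² + f² + 2*T)
M = -81 (M = -32 - 1*(-7)² = -32 - 1*49 = -32 - 49 = -81)
(M*J(-1, 7))*49 = -81*(7² + (-1)² + 2*7)*49 = -81*(49 + 1 + 14)*49 = -81*64*49 = -5184*49 = -254016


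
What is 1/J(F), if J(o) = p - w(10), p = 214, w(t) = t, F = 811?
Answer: 1/204 ≈ 0.0049020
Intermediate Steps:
J(o) = 204 (J(o) = 214 - 1*10 = 214 - 10 = 204)
1/J(F) = 1/204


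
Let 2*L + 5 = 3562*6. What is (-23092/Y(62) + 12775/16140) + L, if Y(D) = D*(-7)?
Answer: 7521360269/700476 ≈ 10738.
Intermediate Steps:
Y(D) = -7*D
L = 21367/2 (L = -5/2 + (3562*6)/2 = -5/2 + (½)*21372 = -5/2 + 10686 = 21367/2 ≈ 10684.)
(-23092/Y(62) + 12775/16140) + L = (-23092/((-7*62)) + 12775/16140) + 21367/2 = (-23092/(-434) + 12775*(1/16140)) + 21367/2 = (-23092*(-1/434) + 2555/3228) + 21367/2 = (11546/217 + 2555/3228) + 21367/2 = 37824923/700476 + 21367/2 = 7521360269/700476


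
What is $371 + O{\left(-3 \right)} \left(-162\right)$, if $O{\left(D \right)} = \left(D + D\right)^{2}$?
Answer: $-5461$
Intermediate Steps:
$O{\left(D \right)} = 4 D^{2}$ ($O{\left(D \right)} = \left(2 D\right)^{2} = 4 D^{2}$)
$371 + O{\left(-3 \right)} \left(-162\right) = 371 + 4 \left(-3\right)^{2} \left(-162\right) = 371 + 4 \cdot 9 \left(-162\right) = 371 + 36 \left(-162\right) = 371 - 5832 = -5461$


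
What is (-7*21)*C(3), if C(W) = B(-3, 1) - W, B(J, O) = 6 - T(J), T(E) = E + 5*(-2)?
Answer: -2352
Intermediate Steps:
T(E) = -10 + E (T(E) = E - 10 = -10 + E)
B(J, O) = 16 - J (B(J, O) = 6 - (-10 + J) = 6 + (10 - J) = 16 - J)
C(W) = 19 - W (C(W) = (16 - 1*(-3)) - W = (16 + 3) - W = 19 - W)
(-7*21)*C(3) = (-7*21)*(19 - 1*3) = -147*(19 - 3) = -147*16 = -2352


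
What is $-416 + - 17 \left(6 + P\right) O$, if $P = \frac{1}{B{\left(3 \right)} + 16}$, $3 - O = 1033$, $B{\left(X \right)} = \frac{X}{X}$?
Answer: $105674$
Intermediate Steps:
$B{\left(X \right)} = 1$
$O = -1030$ ($O = 3 - 1033 = -1030$)
$P = \frac{1}{17}$ ($P = \frac{1}{1 + 16} = \frac{1}{17} \approx 0.058824$)
$-416 + - 17 \left(6 + P\right) O = -416 + - 17 \left(6 + \frac{1}{17}\right) \left(-1030\right) = -416 + \left(-17\right) \frac{103}{17} \left(-1030\right) = -416 - -106090 = -416 + 106090 = 105674$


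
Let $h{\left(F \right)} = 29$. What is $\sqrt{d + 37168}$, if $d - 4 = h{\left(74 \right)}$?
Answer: $\sqrt{37201} \approx 192.88$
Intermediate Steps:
$d = 33$ ($d = 4 + 29 = 33$)
$\sqrt{d + 37168} = \sqrt{33 + 37168} = \sqrt{37201}$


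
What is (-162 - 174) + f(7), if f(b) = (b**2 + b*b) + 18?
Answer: -220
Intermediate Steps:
f(b) = 18 + 2*b**2 (f(b) = (b**2 + b**2) + 18 = 2*b**2 + 18 = 18 + 2*b**2)
(-162 - 174) + f(7) = (-162 - 174) + (18 + 2*7**2) = -336 + (18 + 2*49) = -336 + (18 + 98) = -336 + 116 = -220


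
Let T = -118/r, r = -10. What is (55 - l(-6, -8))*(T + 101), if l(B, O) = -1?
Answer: 31584/5 ≈ 6316.8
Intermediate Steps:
T = 59/5 (T = -118/(-10) = -118*(-1/10) = 59/5 ≈ 11.800)
(55 - l(-6, -8))*(T + 101) = (55 - 1*(-1))*(59/5 + 101) = (55 + 1)*(564/5) = 56*(564/5) = 31584/5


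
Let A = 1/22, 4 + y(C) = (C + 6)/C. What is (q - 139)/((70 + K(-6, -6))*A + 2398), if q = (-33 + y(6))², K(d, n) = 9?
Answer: 23892/52835 ≈ 0.45220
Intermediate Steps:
y(C) = -4 + (6 + C)/C (y(C) = -4 + (C + 6)/C = -4 + (6 + C)/C)
q = 1225 (q = (-33 + (-3 + 6/6))² = (-33 + (-3 + 6*(⅙)))² = (-33 + (-3 + 1))² = (-33 - 2)² = (-35)² = 1225)
A = 1/22 ≈ 0.045455
(q - 139)/((70 + K(-6, -6))*A + 2398) = (1225 - 139)/((70 + 9)*(1/22) + 2398) = 1086/(79*(1/22) + 2398) = 1086/(79/22 + 2398) = 1086/(52835/22) = 1086*(22/52835) = 23892/52835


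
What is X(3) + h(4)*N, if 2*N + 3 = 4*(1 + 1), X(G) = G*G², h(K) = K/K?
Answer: 59/2 ≈ 29.500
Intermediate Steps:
h(K) = 1
X(G) = G³
N = 5/2 (N = -3/2 + (4*(1 + 1))/2 = -3/2 + (4*2)/2 = -3/2 + (½)*8 = -3/2 + 4 = 5/2 ≈ 2.5000)
X(3) + h(4)*N = 3³ + 1*(5/2) = 27 + 5/2 = 59/2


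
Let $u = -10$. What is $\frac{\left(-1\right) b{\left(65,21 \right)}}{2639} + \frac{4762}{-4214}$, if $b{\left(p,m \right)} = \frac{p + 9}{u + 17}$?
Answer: $- \frac{900819}{794339} \approx -1.134$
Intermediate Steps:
$b{\left(p,m \right)} = \frac{9}{7} + \frac{p}{7}$ ($b{\left(p,m \right)} = \frac{p + 9}{-10 + 17} = \frac{9 + p}{7} = \left(9 + p\right) \frac{1}{7} = \frac{9}{7} + \frac{p}{7}$)
$\frac{\left(-1\right) b{\left(65,21 \right)}}{2639} + \frac{4762}{-4214} = \frac{\left(-1\right) \left(\frac{9}{7} + \frac{1}{7} \cdot 65\right)}{2639} + \frac{4762}{-4214} = - (\frac{9}{7} + \frac{65}{7}) \frac{1}{2639} + 4762 \left(- \frac{1}{4214}\right) = \left(-1\right) \frac{74}{7} \cdot \frac{1}{2639} - \frac{2381}{2107} = \left(- \frac{74}{7}\right) \frac{1}{2639} - \frac{2381}{2107} = - \frac{74}{18473} - \frac{2381}{2107} = - \frac{900819}{794339}$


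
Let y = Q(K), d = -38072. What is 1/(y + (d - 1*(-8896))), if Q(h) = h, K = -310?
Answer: -1/29486 ≈ -3.3914e-5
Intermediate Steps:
y = -310
1/(y + (d - 1*(-8896))) = 1/(-310 + (-38072 - 1*(-8896))) = 1/(-310 + (-38072 + 8896)) = 1/(-310 - 29176) = 1/(-29486) = -1/29486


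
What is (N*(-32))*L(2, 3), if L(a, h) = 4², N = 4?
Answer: -2048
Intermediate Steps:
L(a, h) = 16
(N*(-32))*L(2, 3) = (4*(-32))*16 = -128*16 = -2048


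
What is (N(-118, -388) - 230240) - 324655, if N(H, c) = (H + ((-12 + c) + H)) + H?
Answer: -555649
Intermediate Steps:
N(H, c) = -12 + c + 3*H (N(H, c) = (H + (-12 + H + c)) + H = (-12 + c + 2*H) + H = -12 + c + 3*H)
(N(-118, -388) - 230240) - 324655 = ((-12 - 388 + 3*(-118)) - 230240) - 324655 = ((-12 - 388 - 354) - 230240) - 324655 = (-754 - 230240) - 324655 = -230994 - 324655 = -555649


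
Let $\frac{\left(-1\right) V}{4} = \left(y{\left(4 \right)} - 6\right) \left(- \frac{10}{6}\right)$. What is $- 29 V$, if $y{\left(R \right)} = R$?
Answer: $\frac{1160}{3} \approx 386.67$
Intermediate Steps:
$V = - \frac{40}{3}$ ($V = - 4 \left(4 - 6\right) \left(- \frac{10}{6}\right) = - 4 \left(4 - 6\right) \left(\left(-10\right) \frac{1}{6}\right) = - 4 \left(\left(-2\right) \left(- \frac{5}{3}\right)\right) = \left(-4\right) \frac{10}{3} = - \frac{40}{3} \approx -13.333$)
$- 29 V = \left(-29\right) \left(- \frac{40}{3}\right) = \frac{1160}{3}$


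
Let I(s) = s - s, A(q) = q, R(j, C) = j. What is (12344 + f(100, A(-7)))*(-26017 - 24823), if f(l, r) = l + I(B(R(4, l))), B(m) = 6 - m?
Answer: -632652960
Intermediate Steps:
I(s) = 0
f(l, r) = l (f(l, r) = l + 0 = l)
(12344 + f(100, A(-7)))*(-26017 - 24823) = (12344 + 100)*(-26017 - 24823) = 12444*(-50840) = -632652960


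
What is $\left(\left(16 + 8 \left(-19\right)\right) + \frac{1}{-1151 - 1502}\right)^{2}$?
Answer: $\frac{130183134481}{7038409} \approx 18496.0$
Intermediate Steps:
$\left(\left(16 + 8 \left(-19\right)\right) + \frac{1}{-1151 - 1502}\right)^{2} = \left(\left(16 - 152\right) + \frac{1}{-2653}\right)^{2} = \left(-136 - \frac{1}{2653}\right)^{2} = \left(- \frac{360809}{2653}\right)^{2} = \frac{130183134481}{7038409}$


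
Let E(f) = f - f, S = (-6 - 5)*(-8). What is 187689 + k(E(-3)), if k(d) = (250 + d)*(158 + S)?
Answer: 249189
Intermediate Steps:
S = 88 (S = -11*(-8) = 88)
E(f) = 0
k(d) = 61500 + 246*d (k(d) = (250 + d)*(158 + 88) = (250 + d)*246 = 61500 + 246*d)
187689 + k(E(-3)) = 187689 + (61500 + 246*0) = 187689 + (61500 + 0) = 187689 + 61500 = 249189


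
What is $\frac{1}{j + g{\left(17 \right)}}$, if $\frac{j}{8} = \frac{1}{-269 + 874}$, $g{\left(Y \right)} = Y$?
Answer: $\frac{605}{10293} \approx 0.058778$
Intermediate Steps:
$j = \frac{8}{605}$ ($j = \frac{8}{-269 + 874} = \frac{8}{605} \approx 0.013223$)
$\frac{1}{j + g{\left(17 \right)}} = \frac{1}{\frac{8}{605} + 17} = \frac{1}{\frac{10293}{605}} = \frac{605}{10293}$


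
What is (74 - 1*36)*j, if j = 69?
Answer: 2622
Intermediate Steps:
(74 - 1*36)*j = (74 - 1*36)*69 = (74 - 36)*69 = 38*69 = 2622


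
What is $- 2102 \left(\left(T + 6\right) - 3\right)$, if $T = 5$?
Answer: $-16816$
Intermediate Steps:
$- 2102 \left(\left(T + 6\right) - 3\right) = - 2102 \left(\left(5 + 6\right) - 3\right) = - 2102 \left(11 - 3\right) = \left(-2102\right) 8 = -16816$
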